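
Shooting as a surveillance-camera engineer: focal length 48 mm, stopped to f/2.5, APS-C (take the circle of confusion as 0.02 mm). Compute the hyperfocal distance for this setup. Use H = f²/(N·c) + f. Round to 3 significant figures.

Hyperfocal distance H = f²/(N·c) + f = 48²/(2.5 × 0.02) + 48 = 2304/0.05 + 48 ≈ 46128.0 mm ≈ 46.1 m.

46.1 m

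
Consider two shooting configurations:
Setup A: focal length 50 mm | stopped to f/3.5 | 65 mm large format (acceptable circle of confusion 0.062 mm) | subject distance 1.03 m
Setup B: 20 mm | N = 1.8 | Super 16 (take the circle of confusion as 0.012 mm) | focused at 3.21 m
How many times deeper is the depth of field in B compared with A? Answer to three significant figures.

6.46

Setup A: H = 50²/(3.5×0.062) + 50 ≈ 11570.7 mm; DoF = Df − Dn = 1125.76 − 949.25 ≈ 176.51 mm.
Setup B: H = 20²/(1.8×0.012) + 20 ≈ 18538.5 mm; DoF = Df − Dn = 3878.0 − 2738.3 ≈ 1139.7 mm.
Ratio = 1139.7 / 176.51 ≈ 6.46.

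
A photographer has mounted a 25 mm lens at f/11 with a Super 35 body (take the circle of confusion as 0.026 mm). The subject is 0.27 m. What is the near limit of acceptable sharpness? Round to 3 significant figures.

Hyperfocal distance H = f²/(N·c) + f = 25²/(11 × 0.026) + 25 = 625/0.286 + 25 ≈ 2210.3 mm ≈ 2.210 m.
Near limit Dn = s·(H − f)/(H + s − 2f) = 270 × (2210.3 − 25) / (2210.3 + 270 − 2 × 25) = 270 × 2185.3 / 2430.3 ≈ 242.78 mm.

243 mm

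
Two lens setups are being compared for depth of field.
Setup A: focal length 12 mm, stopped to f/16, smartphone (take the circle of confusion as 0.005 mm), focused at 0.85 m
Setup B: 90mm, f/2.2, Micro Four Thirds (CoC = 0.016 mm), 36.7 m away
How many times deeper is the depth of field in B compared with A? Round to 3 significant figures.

Setup A: H = 12²/(16×0.005) + 12 ≈ 1812.0 mm; DoF = Df − Dn = 1590.4 − 580.0 ≈ 1010.4 mm.
Setup B: H = 90²/(2.2×0.016) + 90 ≈ 230203.6 mm; DoF = Df − Dn = 43643 − 31663 ≈ 11980 mm.
Ratio = 11980 / 1010.4 ≈ 11.9.

11.9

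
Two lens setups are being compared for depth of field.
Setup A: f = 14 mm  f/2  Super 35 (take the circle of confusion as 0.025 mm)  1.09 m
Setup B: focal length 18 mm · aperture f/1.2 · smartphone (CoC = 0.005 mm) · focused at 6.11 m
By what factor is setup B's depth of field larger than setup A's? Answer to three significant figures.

2.16

Setup A: H = 14²/(2×0.025) + 14 ≈ 3934.0 mm; DoF = Df − Dn = 1502.39 − 855.24 ≈ 647.15 mm.
Setup B: H = 18²/(1.2×0.005) + 18 ≈ 54018.0 mm; DoF = Df − Dn = 6886.9 − 5490.6 ≈ 1396.3 mm.
Ratio = 1396.3 / 647.15 ≈ 2.16.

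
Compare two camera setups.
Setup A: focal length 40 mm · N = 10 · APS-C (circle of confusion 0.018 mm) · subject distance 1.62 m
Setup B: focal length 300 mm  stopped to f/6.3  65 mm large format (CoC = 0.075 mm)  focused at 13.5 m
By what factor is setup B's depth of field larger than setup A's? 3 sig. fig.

3.16

Setup A: H = 40²/(10×0.018) + 40 ≈ 8928.9 mm; DoF = Df − Dn = 1970.20 − 1375.50 ≈ 594.70 mm.
Setup B: H = 300²/(6.3×0.075) + 300 ≈ 190776.2 mm; DoF = Df − Dn = 14505.2 − 12625.1 ≈ 1880.1 mm.
Ratio = 1880.1 / 594.70 ≈ 3.16.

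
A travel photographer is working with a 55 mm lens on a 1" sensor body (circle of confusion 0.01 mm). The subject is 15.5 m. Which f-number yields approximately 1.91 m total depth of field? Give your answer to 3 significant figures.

f/1.20

Write h = H − f = f²/(N·c). The thin-lens limits are Dn = s·h/(h + (s−f)) and Df = s·h/(h − (s−f)), so DoF = Df − Dn = 2·s·(s−f)·h / (h² − (s−f)²).
That is a quadratic in h: DoF·h² − 2·s·(s−f)·h − DoF·(s−f)² = 0 ⇒ h = (s−f)·(s + √(s² + DoF²)) / DoF = 15445 × (15500 + √(15500² + 1910²)) / 1910 = 15445 × (15500 + 15617.2) / 1910 ≈ 251626 mm.
Then N = f²/(c·h) = 55² / (0.01 × 251626) = 3025 / 2516.3 ≈ 1.20.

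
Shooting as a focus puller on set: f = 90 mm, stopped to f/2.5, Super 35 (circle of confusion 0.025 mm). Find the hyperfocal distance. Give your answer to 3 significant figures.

Hyperfocal distance H = f²/(N·c) + f = 90²/(2.5 × 0.025) + 90 = 8100/0.0625 + 90 ≈ 129690.0 mm ≈ 130 m.

130 m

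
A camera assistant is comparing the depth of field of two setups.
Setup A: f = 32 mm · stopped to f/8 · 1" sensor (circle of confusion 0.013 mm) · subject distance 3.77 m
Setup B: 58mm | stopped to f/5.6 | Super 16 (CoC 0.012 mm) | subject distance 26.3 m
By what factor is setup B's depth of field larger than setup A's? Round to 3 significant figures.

11.4

Setup A: H = 32²/(8×0.013) + 32 ≈ 9878.2 mm; DoF = Df − Dn = 6077.1 − 2732.6 ≈ 3344.5 mm.
Setup B: H = 58²/(5.6×0.012) + 58 ≈ 50117.5 mm; DoF = Df − Dn = 55277 − 17255 ≈ 38022 mm.
Ratio = 38022 / 3344.5 ≈ 11.4.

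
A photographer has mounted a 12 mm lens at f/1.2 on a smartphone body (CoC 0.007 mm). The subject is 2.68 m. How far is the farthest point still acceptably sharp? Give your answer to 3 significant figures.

Hyperfocal distance H = f²/(N·c) + f = 12²/(1.2 × 0.007) + 12 = 144/0.0084 + 12 ≈ 17154.9 mm ≈ 17.15 m.
Far limit Df = s·(H − f)/(H − s) = 2680 × (17154.9 − 12) / (17154.9 − 2680) = 2680 × 17142.9 / 14474.9 ≈ 3174.0 mm ≈ 3.17 m.

3.17 m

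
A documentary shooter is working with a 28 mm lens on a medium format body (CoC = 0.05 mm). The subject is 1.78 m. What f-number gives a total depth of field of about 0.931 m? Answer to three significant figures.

f/2.20

Write h = H − f = f²/(N·c). The thin-lens limits are Dn = s·h/(h + (s−f)) and Df = s·h/(h − (s−f)), so DoF = Df − Dn = 2·s·(s−f)·h / (h² − (s−f)²).
That is a quadratic in h: DoF·h² − 2·s·(s−f)·h − DoF·(s−f)² = 0 ⇒ h = (s−f)·(s + √(s² + DoF²)) / DoF = 1752 × (1780 + √(1780² + 931²)) / 931 = 1752 × (1780 + 2008.77) / 931 ≈ 7129.9 mm.
Then N = f²/(c·h) = 28² / (0.05 × 7129.9) = 784 / 356.49 ≈ 2.20.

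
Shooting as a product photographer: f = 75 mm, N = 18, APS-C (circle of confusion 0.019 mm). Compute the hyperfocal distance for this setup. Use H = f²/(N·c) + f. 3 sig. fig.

Hyperfocal distance H = f²/(N·c) + f = 75²/(18 × 0.019) + 75 = 5625/0.342 + 75 ≈ 16522.4 mm ≈ 16.5 m.

16.5 m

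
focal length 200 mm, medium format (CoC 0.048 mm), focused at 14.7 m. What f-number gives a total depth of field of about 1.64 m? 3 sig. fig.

f/3.20

Write h = H − f = f²/(N·c). The thin-lens limits are Dn = s·h/(h + (s−f)) and Df = s·h/(h − (s−f)), so DoF = Df − Dn = 2·s·(s−f)·h / (h² − (s−f)²).
That is a quadratic in h: DoF·h² − 2·s·(s−f)·h − DoF·(s−f)² = 0 ⇒ h = (s−f)·(s + √(s² + DoF²)) / DoF = 14500 × (14700 + √(14700² + 1640²)) / 1640 = 14500 × (14700 + 14791.2) / 1640 ≈ 260745 mm.
Then N = f²/(c·h) = 200² / (0.048 × 260745) = 40000 / 12516 ≈ 3.20.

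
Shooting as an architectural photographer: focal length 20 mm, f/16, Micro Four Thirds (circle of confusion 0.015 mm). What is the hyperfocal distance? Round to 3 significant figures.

Hyperfocal distance H = f²/(N·c) + f = 20²/(16 × 0.015) + 20 = 400/0.24 + 20 ≈ 1686.7 mm ≈ 1.69 m.

1.69 m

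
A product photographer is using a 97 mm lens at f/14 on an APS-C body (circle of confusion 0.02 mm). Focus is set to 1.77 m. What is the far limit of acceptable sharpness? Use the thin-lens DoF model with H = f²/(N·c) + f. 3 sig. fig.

Hyperfocal distance H = f²/(N·c) + f = 97²/(14 × 0.02) + 97 = 9409/0.28 + 97 ≈ 33700.6 mm ≈ 33.70 m.
Far limit Df = s·(H − f)/(H − s) = 1770 × (33700.6 − 97) / (33700.6 − 1770) = 1770 × 33603.6 / 31930.6 ≈ 1862.7 mm ≈ 1.86 m.

1.86 m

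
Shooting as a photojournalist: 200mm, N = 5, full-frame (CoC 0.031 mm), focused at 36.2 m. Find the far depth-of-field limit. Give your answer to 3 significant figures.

42.1 m

Hyperfocal distance H = f²/(N·c) + f = 200²/(5 × 0.031) + 200 = 40000/0.155 + 200 ≈ 258264.5 mm ≈ 258.3 m.
Far limit Df = s·(H − f)/(H − s) = 36200 × (258264.5 − 200) / (258264.5 − 36200) = 36200 × 258064.5 / 222064.5 ≈ 42069 mm ≈ 42.1 m.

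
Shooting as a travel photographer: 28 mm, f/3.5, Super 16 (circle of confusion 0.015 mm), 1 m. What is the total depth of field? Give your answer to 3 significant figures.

Hyperfocal distance H = f²/(N·c) + f = 28²/(3.5 × 0.015) + 28 = 784/0.0525 + 28 ≈ 14961.3 mm ≈ 14.96 m.
Near limit Dn = s·(H − f)/(H + s − 2f) = 1000 × (14961.3 − 28) / (14961.3 + 1000 − 2 × 28) = 1000 × 14933.3 / 15905.3 ≈ 938.89 mm.
Far limit Df = s·(H − f)/(H − s) = 1000 × (14961.3 − 28) / (14961.3 − 1000) = 1000 × 14933.3 / 13961.3 ≈ 1069.62 mm.
Depth of field = Df − Dn = 1069.62 − 938.89 ≈ 130.73 mm.

131 mm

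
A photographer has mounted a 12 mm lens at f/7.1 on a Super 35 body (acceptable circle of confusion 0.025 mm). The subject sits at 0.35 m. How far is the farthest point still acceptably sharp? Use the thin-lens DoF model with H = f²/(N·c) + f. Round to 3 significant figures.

0.600 m

Hyperfocal distance H = f²/(N·c) + f = 12²/(7.1 × 0.025) + 12 = 144/0.1775 + 12 ≈ 823.3 mm ≈ 0.823 m.
Far limit Df = s·(H − f)/(H − s) = 350 × (823.3 − 12) / (823.3 − 350) = 350 × 811.3 / 473.3 ≈ 599.96 mm ≈ 0.600 m.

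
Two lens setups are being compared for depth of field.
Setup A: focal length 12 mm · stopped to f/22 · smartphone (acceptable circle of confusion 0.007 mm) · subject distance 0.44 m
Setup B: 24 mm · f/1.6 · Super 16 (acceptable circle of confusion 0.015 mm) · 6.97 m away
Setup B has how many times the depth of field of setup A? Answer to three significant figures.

8.64

Setup A: H = 12²/(22×0.007) + 12 ≈ 947.1 mm; DoF = Df − Dn = 811.39 − 301.84 ≈ 509.55 mm.
Setup B: H = 24²/(1.6×0.015) + 24 ≈ 24024.0 mm; DoF = Df − Dn = 9808.8 − 5405.5 ≈ 4403.3 mm.
Ratio = 4403.3 / 509.55 ≈ 8.64.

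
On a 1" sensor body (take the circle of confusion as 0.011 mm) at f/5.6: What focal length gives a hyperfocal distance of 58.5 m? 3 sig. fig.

60.0 mm

From H = f²/(N·c) + f, with f ≪ H: f ≈ √(H·N·c) = √(58500 × 5.6 × 0.011) = √3603.6 ≈ 60.03 mm.
The +f correction barely moves this — solving exactly, f² + N·c·f − N·c·H = 0 ⇒ f = (−N·c + √((N·c)² + 4·N·c·H))/2 = (−0.0616 + √14414)/2 ≈ 59.999 mm, so f ≈ 60.0 mm.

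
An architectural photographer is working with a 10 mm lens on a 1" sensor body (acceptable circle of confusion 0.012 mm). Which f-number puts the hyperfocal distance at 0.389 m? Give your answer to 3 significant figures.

f/22

Rearrange H = f²/(N·c) + f for N: N = f² / ((H − f)·c).
N = 10² / ((389 − 10) × 0.012) = 100 / 4.548 ≈ 22.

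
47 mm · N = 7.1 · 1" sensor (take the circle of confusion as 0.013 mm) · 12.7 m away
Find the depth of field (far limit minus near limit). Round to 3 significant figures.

Hyperfocal distance H = f²/(N·c) + f = 47²/(7.1 × 0.013) + 47 = 2209/0.0923 + 47 ≈ 23979.8 mm ≈ 23.98 m.
Near limit Dn = s·(H − f)/(H + s − 2f) = 12700 × (23979.8 − 47) / (23979.8 + 12700 − 2 × 47) = 12700 × 23932.8 / 36585.8 ≈ 8308 mm.
Far limit Df = s·(H − f)/(H − s) = 12700 × (23979.8 − 47) / (23979.8 − 12700) = 12700 × 23932.8 / 11279.8 ≈ 26946 mm.
Depth of field = Df − Dn = 26946 − 8308 ≈ 18638 mm ≈ 18.6 m.

18.6 m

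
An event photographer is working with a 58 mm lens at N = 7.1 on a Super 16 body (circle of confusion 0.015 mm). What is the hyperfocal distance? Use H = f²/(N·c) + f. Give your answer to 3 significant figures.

Hyperfocal distance H = f²/(N·c) + f = 58²/(7.1 × 0.015) + 58 = 3364/0.1065 + 58 ≈ 31644.9 mm ≈ 31.6 m.

31.6 m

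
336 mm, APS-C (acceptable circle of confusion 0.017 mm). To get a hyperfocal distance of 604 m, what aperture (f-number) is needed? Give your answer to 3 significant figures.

f/11

Rearrange H = f²/(N·c) + f for N: N = f² / ((H − f)·c).
N = 336² / ((604000 − 336) × 0.017) = 112896 / 10262 ≈ 11.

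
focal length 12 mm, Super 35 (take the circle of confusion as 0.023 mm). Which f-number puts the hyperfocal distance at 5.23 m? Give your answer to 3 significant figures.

Rearrange H = f²/(N·c) + f for N: N = f² / ((H − f)·c).
N = 12² / ((5230 − 12) × 0.023) = 144 / 120.0 ≈ 1.20.

f/1.20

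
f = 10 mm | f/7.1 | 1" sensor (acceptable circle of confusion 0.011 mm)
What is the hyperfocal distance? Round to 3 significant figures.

1.29 m

Hyperfocal distance H = f²/(N·c) + f = 10²/(7.1 × 0.011) + 10 = 100/0.0781 + 10 ≈ 1290.4 mm ≈ 1.29 m.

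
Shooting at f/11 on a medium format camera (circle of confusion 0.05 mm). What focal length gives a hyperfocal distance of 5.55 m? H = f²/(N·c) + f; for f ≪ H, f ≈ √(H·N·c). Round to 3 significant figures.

55.0 mm

From H = f²/(N·c) + f, with f ≪ H: f ≈ √(H·N·c) = √(5550 × 11 × 0.05) = √3052.5 ≈ 55.25 mm.
Exact: f² + N·c·f − N·c·H = 0 ⇒ f = (−N·c + √((N·c)² + 4·N·c·H))/2 = (−0.55 + √12210)/2 ≈ 54.975 mm ≈ 55.0 mm.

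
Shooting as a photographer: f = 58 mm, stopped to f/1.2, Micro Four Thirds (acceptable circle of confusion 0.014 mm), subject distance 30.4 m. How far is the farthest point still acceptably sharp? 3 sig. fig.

35.8 m

Hyperfocal distance H = f²/(N·c) + f = 58²/(1.2 × 0.014) + 58 = 3364/0.0168 + 58 ≈ 200296.1 mm ≈ 200.3 m.
Far limit Df = s·(H − f)/(H − s) = 30400 × (200296.1 − 58) / (200296.1 − 30400) = 30400 × 200238.1 / 169896.1 ≈ 35829 mm ≈ 35.8 m.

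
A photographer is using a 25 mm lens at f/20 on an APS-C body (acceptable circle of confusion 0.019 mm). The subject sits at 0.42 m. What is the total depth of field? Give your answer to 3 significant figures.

Hyperfocal distance H = f²/(N·c) + f = 25²/(20 × 0.019) + 25 = 625/0.38 + 25 ≈ 1669.7 mm ≈ 1.670 m.
Near limit Dn = s·(H − f)/(H + s − 2f) = 420 × (1669.7 − 25) / (1669.7 + 420 − 2 × 25) = 420 × 1644.7 / 2039.7 ≈ 338.67 mm.
Far limit Df = s·(H − f)/(H − s) = 420 × (1669.7 − 25) / (1669.7 − 420) = 420 × 1644.7 / 1249.7 ≈ 552.75 mm.
Depth of field = Df − Dn = 552.75 − 338.67 ≈ 214.08 mm.

214 mm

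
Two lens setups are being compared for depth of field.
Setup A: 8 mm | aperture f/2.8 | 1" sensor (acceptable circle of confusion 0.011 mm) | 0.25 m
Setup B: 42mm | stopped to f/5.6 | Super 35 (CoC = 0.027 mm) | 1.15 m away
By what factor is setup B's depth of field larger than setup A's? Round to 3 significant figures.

Setup A: H = 8²/(2.8×0.011) + 8 ≈ 2085.9 mm; DoF = Df − Dn = 282.953 − 223.922 ≈ 59.031 mm.
Setup B: H = 42²/(5.6×0.027) + 42 ≈ 11708.7 mm; DoF = Df − Dn = 1270.68 − 1050.26 ≈ 220.42 mm.
Ratio = 220.42 / 59.031 ≈ 3.73.

3.73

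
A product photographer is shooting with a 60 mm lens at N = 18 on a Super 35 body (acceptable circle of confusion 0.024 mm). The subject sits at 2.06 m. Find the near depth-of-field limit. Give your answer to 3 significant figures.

1.66 m

Hyperfocal distance H = f²/(N·c) + f = 60²/(18 × 0.024) + 60 = 3600/0.432 + 60 ≈ 8393.3 mm ≈ 8.393 m.
Near limit Dn = s·(H − f)/(H + s − 2f) = 2060 × (8393.3 − 60) / (8393.3 + 2060 − 2 × 60) = 2060 × 8333.3 / 10333.3 ≈ 1661.3 mm ≈ 1.66 m.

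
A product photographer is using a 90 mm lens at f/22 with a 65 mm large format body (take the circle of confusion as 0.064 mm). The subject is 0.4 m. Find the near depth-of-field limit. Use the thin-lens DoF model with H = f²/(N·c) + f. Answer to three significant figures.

Hyperfocal distance H = f²/(N·c) + f = 90²/(22 × 0.064) + 90 = 8100/1.408 + 90 ≈ 5842.8 mm ≈ 5.843 m.
Near limit Dn = s·(H − f)/(H + s − 2f) = 400 × (5842.8 − 90) / (5842.8 + 400 − 2 × 90) = 400 × 5752.8 / 6062.8 ≈ 379.55 mm.

380 mm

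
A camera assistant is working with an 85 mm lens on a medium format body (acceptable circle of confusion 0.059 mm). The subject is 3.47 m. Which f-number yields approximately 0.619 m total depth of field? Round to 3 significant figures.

f/3.20

Write h = H − f = f²/(N·c). The thin-lens limits are Dn = s·h/(h + (s−f)) and Df = s·h/(h − (s−f)), so DoF = Df − Dn = 2·s·(s−f)·h / (h² − (s−f)²).
That is a quadratic in h: DoF·h² − 2·s·(s−f)·h − DoF·(s−f)² = 0 ⇒ h = (s−f)·(s + √(s² + DoF²)) / DoF = 3385 × (3470 + √(3470² + 619²)) / 619 = 3385 × (3470 + 3524.78) / 619 ≈ 38251 mm.
Then N = f²/(c·h) = 85² / (0.059 × 38251) = 7225 / 2256.8 ≈ 3.20.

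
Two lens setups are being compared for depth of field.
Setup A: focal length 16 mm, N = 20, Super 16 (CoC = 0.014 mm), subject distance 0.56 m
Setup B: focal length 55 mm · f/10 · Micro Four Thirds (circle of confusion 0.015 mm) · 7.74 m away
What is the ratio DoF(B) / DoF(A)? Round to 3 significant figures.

6.69

Setup A: H = 16²/(20×0.014) + 16 ≈ 930.3 mm; DoF = Df − Dn = 1382.7 − 351.1 ≈ 1031.6 mm.
Setup B: H = 55²/(10×0.015) + 55 ≈ 20221.7 mm; DoF = Df − Dn = 12505.5 − 5604.3 ≈ 6901.2 mm.
Ratio = 6901.2 / 1031.6 ≈ 6.69.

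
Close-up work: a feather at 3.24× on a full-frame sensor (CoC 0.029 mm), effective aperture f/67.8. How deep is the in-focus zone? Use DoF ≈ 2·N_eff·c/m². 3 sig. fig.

At magnification m, DoF ≈ 2·N_eff·c/m² = 2 × 67.8 × 0.029 / 3.24² = 3.932 / 10.5 ≈ 0.375 mm.

0.375 mm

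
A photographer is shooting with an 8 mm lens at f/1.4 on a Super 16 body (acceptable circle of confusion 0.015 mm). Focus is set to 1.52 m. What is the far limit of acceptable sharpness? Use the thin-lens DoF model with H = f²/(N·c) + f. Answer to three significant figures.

3.02 m

Hyperfocal distance H = f²/(N·c) + f = 8²/(1.4 × 0.015) + 8 = 64/0.021 + 8 ≈ 3055.6 mm ≈ 3.056 m.
Far limit Df = s·(H − f)/(H − s) = 1520 × (3055.6 − 8) / (3055.6 − 1520) = 1520 × 3047.6 / 1535.6 ≈ 3016.6 mm ≈ 3.02 m.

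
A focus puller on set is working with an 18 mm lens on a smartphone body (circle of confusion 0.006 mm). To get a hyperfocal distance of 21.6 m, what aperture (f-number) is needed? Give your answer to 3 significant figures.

Rearrange H = f²/(N·c) + f for N: N = f² / ((H − f)·c).
N = 18² / ((21600 − 18) × 0.006) = 324 / 129.5 ≈ 2.50.

f/2.50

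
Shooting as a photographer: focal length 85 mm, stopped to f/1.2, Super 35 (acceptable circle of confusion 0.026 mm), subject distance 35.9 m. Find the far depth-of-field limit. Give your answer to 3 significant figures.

42.5 m

Hyperfocal distance H = f²/(N·c) + f = 85²/(1.2 × 0.026) + 85 = 7225/0.0312 + 85 ≈ 231655.5 mm ≈ 231.7 m.
Far limit Df = s·(H − f)/(H − s) = 35900 × (231655.5 − 85) / (231655.5 − 35900) = 35900 × 231570.5 / 195755.5 ≈ 42468 mm ≈ 42.5 m.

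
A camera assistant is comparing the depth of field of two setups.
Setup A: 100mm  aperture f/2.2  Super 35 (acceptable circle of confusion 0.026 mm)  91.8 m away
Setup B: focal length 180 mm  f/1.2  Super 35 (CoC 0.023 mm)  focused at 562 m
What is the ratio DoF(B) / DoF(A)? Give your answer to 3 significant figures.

5.25

Setup A: H = 100²/(2.2×0.026) + 100 ≈ 174925.2 mm; DoF = Df − Dn = 193070 − 60216 ≈ 132854 mm.
Setup B: H = 180²/(1.2×0.023) + 180 ≈ 1174093.0 mm; DoF = Df − Dn = 1077841 − 380093 ≈ 697748 mm.
Ratio = 697748 / 132854 ≈ 5.25.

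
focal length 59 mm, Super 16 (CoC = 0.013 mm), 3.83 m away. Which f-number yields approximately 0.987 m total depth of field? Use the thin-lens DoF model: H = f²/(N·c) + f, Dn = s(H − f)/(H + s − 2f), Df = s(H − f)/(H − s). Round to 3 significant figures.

f/9

Write h = H − f = f²/(N·c). The thin-lens limits are Dn = s·h/(h + (s−f)) and Df = s·h/(h − (s−f)), so DoF = Df − Dn = 2·s·(s−f)·h / (h² − (s−f)²).
That is a quadratic in h: DoF·h² − 2·s·(s−f)·h − DoF·(s−f)² = 0 ⇒ h = (s−f)·(s + √(s² + DoF²)) / DoF = 3771 × (3830 + √(3830² + 987²)) / 987 = 3771 × (3830 + 3955.13) / 987 ≈ 29744 mm.
Then N = f²/(c·h) = 59² / (0.013 × 29744) = 3481 / 386.68 ≈ 9.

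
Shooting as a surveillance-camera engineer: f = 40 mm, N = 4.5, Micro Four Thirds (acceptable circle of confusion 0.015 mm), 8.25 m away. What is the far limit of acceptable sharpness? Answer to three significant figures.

12.6 m

Hyperfocal distance H = f²/(N·c) + f = 40²/(4.5 × 0.015) + 40 = 1600/0.0675 + 40 ≈ 23743.7 mm ≈ 23.74 m.
Far limit Df = s·(H − f)/(H − s) = 8250 × (23743.7 − 40) / (23743.7 − 8250) = 8250 × 23703.7 / 15493.7 ≈ 12622 mm ≈ 12.6 m.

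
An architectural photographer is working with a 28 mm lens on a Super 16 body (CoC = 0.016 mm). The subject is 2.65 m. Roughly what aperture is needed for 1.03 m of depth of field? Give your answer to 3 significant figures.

Write h = H − f = f²/(N·c). The thin-lens limits are Dn = s·h/(h + (s−f)) and Df = s·h/(h − (s−f)), so DoF = Df − Dn = 2·s·(s−f)·h / (h² − (s−f)²).
That is a quadratic in h: DoF·h² − 2·s·(s−f)·h − DoF·(s−f)² = 0 ⇒ h = (s−f)·(s + √(s² + DoF²)) / DoF = 2622 × (2650 + √(2650² + 1030²)) / 1030 = 2622 × (2650 + 2843.13) / 1030 ≈ 13983 mm.
Then N = f²/(c·h) = 28² / (0.016 × 13983) = 784 / 223.74 ≈ 3.50.

f/3.50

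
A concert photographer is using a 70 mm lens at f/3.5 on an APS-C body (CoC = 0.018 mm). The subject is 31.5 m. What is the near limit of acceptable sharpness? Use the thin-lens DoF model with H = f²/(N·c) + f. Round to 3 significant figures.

Hyperfocal distance H = f²/(N·c) + f = 70²/(3.5 × 0.018) + 70 = 4900/0.063 + 70 ≈ 77847.8 mm ≈ 77.85 m.
Near limit Dn = s·(H − f)/(H + s − 2f) = 31500 × (77847.8 − 70) / (77847.8 + 31500 − 2 × 70) = 31500 × 77777.8 / 109207.8 ≈ 22434 mm ≈ 22.4 m.

22.4 m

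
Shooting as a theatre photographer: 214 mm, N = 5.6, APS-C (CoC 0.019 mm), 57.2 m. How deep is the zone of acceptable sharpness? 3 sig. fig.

Hyperfocal distance H = f²/(N·c) + f = 214²/(5.6 × 0.019) + 214 = 45796/0.1064 + 214 ≈ 430627.5 mm ≈ 430.6 m.
Near limit Dn = s·(H − f)/(H + s − 2f) = 57200 × (430627.5 − 214) / (430627.5 + 57200 − 2 × 214) = 57200 × 430413.5 / 487399.5 ≈ 50512 mm.
Far limit Df = s·(H − f)/(H − s) = 57200 × (430627.5 − 214) / (430627.5 − 57200) = 57200 × 430413.5 / 373427.5 ≈ 65929 mm.
Depth of field = Df − Dn = 65929 − 50512 ≈ 15417 mm ≈ 15.4 m.

15.4 m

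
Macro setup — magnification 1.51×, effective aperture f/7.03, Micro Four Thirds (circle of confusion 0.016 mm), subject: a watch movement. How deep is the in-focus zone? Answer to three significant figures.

At magnification m, DoF ≈ 2·N_eff·c/m² = 2 × 7.03 × 0.016 / 1.51² = 0.225 / 2.28 ≈ 0.0987 mm.

0.0987 mm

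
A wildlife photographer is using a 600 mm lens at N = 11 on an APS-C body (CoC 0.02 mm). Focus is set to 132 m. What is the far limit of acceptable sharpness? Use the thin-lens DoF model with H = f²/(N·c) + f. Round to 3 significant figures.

Hyperfocal distance H = f²/(N·c) + f = 600²/(11 × 0.02) + 600 = 360000/0.22 + 600 ≈ 1636963.6 mm ≈ 1637 m.
Far limit Df = s·(H − f)/(H − s) = 132000 × (1636963.6 − 600) / (1636963.6 − 132000) = 132000 × 1636363.6 / 1504963.6 ≈ 143525 mm ≈ 144 m.

144 m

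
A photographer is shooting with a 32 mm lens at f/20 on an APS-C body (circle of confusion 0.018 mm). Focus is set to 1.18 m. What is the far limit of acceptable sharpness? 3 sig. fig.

1.98 m

Hyperfocal distance H = f²/(N·c) + f = 32²/(20 × 0.018) + 32 = 1024/0.36 + 32 ≈ 2876.4 mm ≈ 2.876 m.
Far limit Df = s·(H − f)/(H − s) = 1180 × (2876.4 − 32) / (2876.4 − 1180) = 1180 × 2844.4 / 1696.4 ≈ 1978.5 mm ≈ 1.98 m.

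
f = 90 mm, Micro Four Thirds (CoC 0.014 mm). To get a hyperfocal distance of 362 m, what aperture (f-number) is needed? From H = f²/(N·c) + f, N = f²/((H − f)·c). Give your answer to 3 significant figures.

Rearrange H = f²/(N·c) + f for N: N = f² / ((H − f)·c).
N = 90² / ((362000 − 90) × 0.014) = 8100 / 5067 ≈ 1.60.

f/1.60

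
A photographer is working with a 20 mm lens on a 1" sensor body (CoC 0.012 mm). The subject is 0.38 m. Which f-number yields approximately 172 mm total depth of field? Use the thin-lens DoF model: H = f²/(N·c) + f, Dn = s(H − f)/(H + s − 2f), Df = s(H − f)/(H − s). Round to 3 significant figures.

f/20

Write h = H − f = f²/(N·c). The thin-lens limits are Dn = s·h/(h + (s−f)) and Df = s·h/(h − (s−f)), so DoF = Df − Dn = 2·s·(s−f)·h / (h² − (s−f)²).
That is a quadratic in h: DoF·h² − 2·s·(s−f)·h − DoF·(s−f)² = 0 ⇒ h = (s−f)·(s + √(s² + DoF²)) / DoF = 360 × (380 + √(380² + 172²)) / 172 = 360 × (380 + 417.114) / 172 ≈ 1668.4 mm.
Then N = f²/(c·h) = 20² / (0.012 × 1668.4) = 400 / 20.021 ≈ 20.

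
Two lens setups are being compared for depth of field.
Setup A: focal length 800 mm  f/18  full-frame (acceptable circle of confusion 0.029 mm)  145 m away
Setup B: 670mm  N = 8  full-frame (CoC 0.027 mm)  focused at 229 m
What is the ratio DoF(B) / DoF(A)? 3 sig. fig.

Setup A: H = 800²/(18×0.029) + 800 ≈ 1226853.6 mm; DoF = Df − Dn = 164327 − 129741 ≈ 34586 mm.
Setup B: H = 670²/(8×0.027) + 670 ≈ 2078910.7 mm; DoF = Df − Dn = 257265 − 206331 ≈ 50934 mm.
Ratio = 50934 / 34586 ≈ 1.47.

1.47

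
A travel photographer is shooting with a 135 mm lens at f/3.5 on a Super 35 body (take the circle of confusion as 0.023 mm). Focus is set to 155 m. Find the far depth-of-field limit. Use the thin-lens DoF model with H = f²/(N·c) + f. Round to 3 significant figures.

491 m

Hyperfocal distance H = f²/(N·c) + f = 135²/(3.5 × 0.023) + 135 = 18225/0.0805 + 135 ≈ 226532.5 mm ≈ 226.5 m.
Far limit Df = s·(H − f)/(H − s) = 155000 × (226532.5 − 135) / (226532.5 − 155000) = 155000 × 226397.5 / 71532.5 ≈ 490569 mm ≈ 491 m.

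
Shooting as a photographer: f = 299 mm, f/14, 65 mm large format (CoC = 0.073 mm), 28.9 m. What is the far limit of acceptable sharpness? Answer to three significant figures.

Hyperfocal distance H = f²/(N·c) + f = 299²/(14 × 0.073) + 299 = 89401/1.022 + 299 ≈ 87775.5 mm ≈ 87.78 m.
Far limit Df = s·(H − f)/(H − s) = 28900 × (87775.5 − 299) / (87775.5 − 28900) = 28900 × 87476.5 / 58875.5 ≈ 42939 mm ≈ 42.9 m.

42.9 m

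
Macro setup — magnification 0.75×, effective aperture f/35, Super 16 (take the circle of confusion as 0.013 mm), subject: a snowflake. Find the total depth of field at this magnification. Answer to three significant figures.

1.62 mm

At magnification m, DoF ≈ 2·N_eff·c/m² = 2 × 35 × 0.013 / 0.75² = 0.91 / 0.5625 ≈ 1.62 mm.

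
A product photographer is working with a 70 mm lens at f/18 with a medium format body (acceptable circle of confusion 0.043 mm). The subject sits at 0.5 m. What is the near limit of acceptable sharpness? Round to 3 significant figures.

468 mm

Hyperfocal distance H = f²/(N·c) + f = 70²/(18 × 0.043) + 70 = 4900/0.774 + 70 ≈ 6400.7 mm ≈ 6.401 m.
Near limit Dn = s·(H − f)/(H + s − 2f) = 500 × (6400.7 − 70) / (6400.7 + 500 − 2 × 70) = 500 × 6330.7 / 6760.7 ≈ 468.20 mm.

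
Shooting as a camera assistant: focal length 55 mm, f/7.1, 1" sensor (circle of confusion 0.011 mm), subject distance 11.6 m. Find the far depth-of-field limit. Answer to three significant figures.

16.5 m

Hyperfocal distance H = f²/(N·c) + f = 55²/(7.1 × 0.011) + 55 = 3025/0.0781 + 55 ≈ 38787.4 mm ≈ 38.79 m.
Far limit Df = s·(H − f)/(H − s) = 11600 × (38787.4 − 55) / (38787.4 − 11600) = 11600 × 38732.4 / 27187.4 ≈ 16526 mm ≈ 16.5 m.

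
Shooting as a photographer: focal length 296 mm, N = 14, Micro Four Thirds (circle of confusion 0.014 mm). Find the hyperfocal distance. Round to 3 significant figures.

Hyperfocal distance H = f²/(N·c) + f = 296²/(14 × 0.014) + 296 = 87616/0.196 + 296 ≈ 447316.4 mm ≈ 447 m.

447 m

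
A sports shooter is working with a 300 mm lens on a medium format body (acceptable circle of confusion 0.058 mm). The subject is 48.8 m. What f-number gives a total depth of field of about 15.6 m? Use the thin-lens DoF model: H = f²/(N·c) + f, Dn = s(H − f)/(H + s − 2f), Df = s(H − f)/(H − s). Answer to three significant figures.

Write h = H − f = f²/(N·c). The thin-lens limits are Dn = s·h/(h + (s−f)) and Df = s·h/(h − (s−f)), so DoF = Df − Dn = 2·s·(s−f)·h / (h² − (s−f)²).
That is a quadratic in h: DoF·h² − 2·s·(s−f)·h − DoF·(s−f)² = 0 ⇒ h = (s−f)·(s + √(s² + DoF²)) / DoF = 48500 × (48800 + √(48800² + 15600²)) / 15600 = 48500 × (48800 + 51232.8) / 15600 ≈ 310999 mm.
Then N = f²/(c·h) = 300² / (0.058 × 310999) = 90000 / 18038 ≈ 4.99.

f/4.99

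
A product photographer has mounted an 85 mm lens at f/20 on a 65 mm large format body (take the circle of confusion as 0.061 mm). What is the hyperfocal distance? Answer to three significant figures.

Hyperfocal distance H = f²/(N·c) + f = 85²/(20 × 0.061) + 85 = 7225/1.22 + 85 ≈ 6007.1 mm ≈ 6.01 m.

6.01 m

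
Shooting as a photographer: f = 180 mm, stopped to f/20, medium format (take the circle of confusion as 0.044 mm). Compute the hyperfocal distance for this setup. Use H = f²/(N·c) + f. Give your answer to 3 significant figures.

Hyperfocal distance H = f²/(N·c) + f = 180²/(20 × 0.044) + 180 = 32400/0.88 + 180 ≈ 36998.2 mm ≈ 37.0 m.

37.0 m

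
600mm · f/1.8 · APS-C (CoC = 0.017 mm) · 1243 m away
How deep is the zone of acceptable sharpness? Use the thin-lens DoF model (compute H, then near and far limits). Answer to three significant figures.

265 m

Hyperfocal distance H = f²/(N·c) + f = 600²/(1.8 × 0.017) + 600 = 360000/0.0306 + 600 ≈ 11765305.9 mm ≈ 11765 m.
Near limit Dn = s·(H − f)/(H + s − 2f) = 1243000 × (11765305.9 − 600) / (11765305.9 + 1243000 − 2 × 600) = 1243000 × 11764705.9 / 13007105.9 ≈ 1124272 mm.
Far limit Df = s·(H − f)/(H − s) = 1243000 × (11765305.9 − 600) / (11765305.9 − 1243000) = 1243000 × 11764705.9 / 10522305.9 ≈ 1389765 mm.
Depth of field = Df − Dn = 1389765 − 1124272 ≈ 265493 mm ≈ 265 m.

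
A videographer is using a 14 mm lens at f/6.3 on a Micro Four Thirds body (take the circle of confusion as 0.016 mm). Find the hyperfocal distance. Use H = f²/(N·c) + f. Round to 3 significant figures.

1.96 m

Hyperfocal distance H = f²/(N·c) + f = 14²/(6.3 × 0.016) + 14 = 196/0.1008 + 14 ≈ 1958.4 mm ≈ 1.96 m.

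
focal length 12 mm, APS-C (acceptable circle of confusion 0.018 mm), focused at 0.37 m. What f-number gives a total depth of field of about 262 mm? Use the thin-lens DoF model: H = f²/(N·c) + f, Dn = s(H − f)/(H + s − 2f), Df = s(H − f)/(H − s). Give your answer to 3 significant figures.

f/7.11

Write h = H − f = f²/(N·c). The thin-lens limits are Dn = s·h/(h + (s−f)) and Df = s·h/(h − (s−f)), so DoF = Df − Dn = 2·s·(s−f)·h / (h² − (s−f)²).
That is a quadratic in h: DoF·h² − 2·s·(s−f)·h − DoF·(s−f)² = 0 ⇒ h = (s−f)·(s + √(s² + DoF²)) / DoF = 358 × (370 + √(370² + 262²)) / 262 = 358 × (370 + 453.370) / 262 ≈ 1125.1 mm.
Then N = f²/(c·h) = 12² / (0.018 × 1125.1) = 144 / 20.251 ≈ 7.11.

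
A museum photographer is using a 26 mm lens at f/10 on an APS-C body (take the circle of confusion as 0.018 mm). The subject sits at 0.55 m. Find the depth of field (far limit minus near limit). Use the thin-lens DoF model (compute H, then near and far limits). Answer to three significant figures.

Hyperfocal distance H = f²/(N·c) + f = 26²/(10 × 0.018) + 26 = 676/0.18 + 26 ≈ 3781.6 mm ≈ 3.782 m.
Near limit Dn = s·(H − f)/(H + s − 2f) = 550 × (3781.6 − 26) / (3781.6 + 550 − 2 × 26) = 550 × 3755.6 / 4279.6 ≈ 482.66 mm.
Far limit Df = s·(H − f)/(H − s) = 550 × (3781.6 − 26) / (3781.6 − 550) = 550 × 3755.6 / 3231.6 ≈ 639.18 mm.
Depth of field = Df − Dn = 639.18 − 482.66 ≈ 156.52 mm.

157 mm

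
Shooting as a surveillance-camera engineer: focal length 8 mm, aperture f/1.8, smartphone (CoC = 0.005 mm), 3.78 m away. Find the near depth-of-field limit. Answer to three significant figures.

2.47 m

Hyperfocal distance H = f²/(N·c) + f = 8²/(1.8 × 0.005) + 8 = 64/0.009 + 8 ≈ 7119.1 mm ≈ 7.119 m.
Near limit Dn = s·(H − f)/(H + s − 2f) = 3780 × (7119.1 − 8) / (7119.1 + 3780 − 2 × 8) = 3780 × 7111.1 / 10883.1 ≈ 2469.9 mm ≈ 2.47 m.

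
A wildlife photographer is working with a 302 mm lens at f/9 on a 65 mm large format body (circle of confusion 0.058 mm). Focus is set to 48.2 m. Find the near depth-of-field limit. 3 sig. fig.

Hyperfocal distance H = f²/(N·c) + f = 302²/(9 × 0.058) + 302 = 91204/0.522 + 302 ≈ 175022.3 mm ≈ 175.0 m.
Near limit Dn = s·(H − f)/(H + s − 2f) = 48200 × (175022.3 − 302) / (175022.3 + 48200 − 2 × 302) = 48200 × 174720.3 / 222618.3 ≈ 37829 mm ≈ 37.8 m.

37.8 m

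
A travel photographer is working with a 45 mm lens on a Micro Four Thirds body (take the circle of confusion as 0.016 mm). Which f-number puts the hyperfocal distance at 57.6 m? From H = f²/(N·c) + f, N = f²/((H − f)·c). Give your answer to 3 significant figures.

Rearrange H = f²/(N·c) + f for N: N = f² / ((H − f)·c).
N = 45² / ((57600 − 45) × 0.016) = 2025 / 920.9 ≈ 2.20.

f/2.20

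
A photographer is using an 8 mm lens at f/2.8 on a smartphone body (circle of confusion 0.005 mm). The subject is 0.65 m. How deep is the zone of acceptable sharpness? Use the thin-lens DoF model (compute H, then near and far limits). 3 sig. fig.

186 mm

Hyperfocal distance H = f²/(N·c) + f = 8²/(2.8 × 0.005) + 8 = 64/0.014 + 8 ≈ 4579.4 mm ≈ 4.579 m.
Near limit Dn = s·(H − f)/(H + s − 2f) = 650 × (4579.4 − 8) / (4579.4 + 650 − 2 × 8) = 650 × 4571.4 / 5213.4 ≈ 569.96 mm.
Far limit Df = s·(H − f)/(H − s) = 650 × (4579.4 − 8) / (4579.4 − 650) = 650 × 4571.4 / 3929.4 ≈ 756.20 mm.
Depth of field = Df − Dn = 756.20 − 569.96 ≈ 186.24 mm.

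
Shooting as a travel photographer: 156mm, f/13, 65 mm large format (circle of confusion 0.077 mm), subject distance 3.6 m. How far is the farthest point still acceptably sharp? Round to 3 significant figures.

Hyperfocal distance H = f²/(N·c) + f = 156²/(13 × 0.077) + 156 = 24336/1.001 + 156 ≈ 24467.7 mm ≈ 24.47 m.
Far limit Df = s·(H − f)/(H − s) = 3600 × (24467.7 − 156) / (24467.7 − 3600) = 3600 × 24311.7 / 20867.7 ≈ 4194.1 mm ≈ 4.19 m.

4.19 m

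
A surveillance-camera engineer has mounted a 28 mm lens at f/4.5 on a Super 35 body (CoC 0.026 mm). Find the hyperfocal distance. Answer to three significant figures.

Hyperfocal distance H = f²/(N·c) + f = 28²/(4.5 × 0.026) + 28 = 784/0.117 + 28 ≈ 6728.9 mm ≈ 6.73 m.

6.73 m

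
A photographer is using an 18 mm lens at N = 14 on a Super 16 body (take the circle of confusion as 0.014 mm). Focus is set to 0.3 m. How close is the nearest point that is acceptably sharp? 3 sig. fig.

Hyperfocal distance H = f²/(N·c) + f = 18²/(14 × 0.014) + 18 = 324/0.196 + 18 ≈ 1671.1 mm ≈ 1.671 m.
Near limit Dn = s·(H − f)/(H + s − 2f) = 300 × (1671.1 − 18) / (1671.1 + 300 − 2 × 18) = 300 × 1653.1 / 1935.1 ≈ 256.28 mm.

256 mm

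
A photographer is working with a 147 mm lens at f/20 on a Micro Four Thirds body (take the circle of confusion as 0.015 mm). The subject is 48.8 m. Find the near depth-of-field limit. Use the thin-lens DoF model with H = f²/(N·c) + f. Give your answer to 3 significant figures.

29.1 m

Hyperfocal distance H = f²/(N·c) + f = 147²/(20 × 0.015) + 147 = 21609/0.3 + 147 ≈ 72177.0 mm ≈ 72.18 m.
Near limit Dn = s·(H − f)/(H + s − 2f) = 48800 × (72177.0 − 147) / (72177.0 + 48800 − 2 × 147) = 48800 × 72030.0 / 120683.0 ≈ 29126 mm ≈ 29.1 m.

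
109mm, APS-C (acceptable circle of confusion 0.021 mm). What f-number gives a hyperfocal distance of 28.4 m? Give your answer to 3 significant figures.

f/20

Rearrange H = f²/(N·c) + f for N: N = f² / ((H − f)·c).
N = 109² / ((28400 − 109) × 0.021) = 11881 / 594.1 ≈ 20.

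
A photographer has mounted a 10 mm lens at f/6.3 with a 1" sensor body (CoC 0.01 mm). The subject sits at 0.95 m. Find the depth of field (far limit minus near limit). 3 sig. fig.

1.73 m

Hyperfocal distance H = f²/(N·c) + f = 10²/(6.3 × 0.01) + 10 = 100/0.063 + 10 ≈ 1597.3 mm ≈ 1.597 m.
Near limit Dn = s·(H − f)/(H + s − 2f) = 950 × (1597.3 − 10) / (1597.3 + 950 − 2 × 10) = 950 × 1587.3 / 2527.3 ≈ 596.7 mm.
Far limit Df = s·(H − f)/(H − s) = 950 × (1597.3 − 10) / (1597.3 − 950) = 950 × 1587.3 / 647.3 ≈ 2329.6 mm.
Depth of field = Df − Dn = 2329.6 − 596.7 ≈ 1732.9 mm ≈ 1.73 m.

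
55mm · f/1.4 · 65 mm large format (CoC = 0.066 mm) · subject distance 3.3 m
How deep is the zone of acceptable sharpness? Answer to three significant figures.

Hyperfocal distance H = f²/(N·c) + f = 55²/(1.4 × 0.066) + 55 = 3025/0.0924 + 55 ≈ 32793.1 mm ≈ 32.79 m.
Near limit Dn = s·(H − f)/(H + s − 2f) = 3300 × (32793.1 − 55) / (32793.1 + 3300 − 2 × 55) = 3300 × 32738.1 / 35983.1 ≈ 3002.40 mm.
Far limit Df = s·(H − f)/(H − s) = 3300 × (32793.1 − 55) / (32793.1 − 3300) = 3300 × 32738.1 / 29493.1 ≈ 3663.08 mm.
Depth of field = Df − Dn = 3663.08 − 3002.40 ≈ 660.68 mm ≈ 0.661 m.

0.661 m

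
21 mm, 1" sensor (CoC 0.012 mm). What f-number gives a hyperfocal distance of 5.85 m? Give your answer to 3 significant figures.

f/6.30

Rearrange H = f²/(N·c) + f for N: N = f² / ((H − f)·c).
N = 21² / ((5850 − 21) × 0.012) = 441 / 69.95 ≈ 6.30.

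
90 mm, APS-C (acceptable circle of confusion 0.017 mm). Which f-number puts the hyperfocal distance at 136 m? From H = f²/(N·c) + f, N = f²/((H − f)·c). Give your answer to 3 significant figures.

f/3.51

Rearrange H = f²/(N·c) + f for N: N = f² / ((H − f)·c).
N = 90² / ((136000 − 90) × 0.017) = 8100 / 2310 ≈ 3.51.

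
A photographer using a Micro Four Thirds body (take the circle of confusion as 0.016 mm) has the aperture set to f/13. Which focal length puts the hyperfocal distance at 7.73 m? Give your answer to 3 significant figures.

From H = f²/(N·c) + f, with f ≪ H: f ≈ √(H·N·c) = √(7730 × 13 × 0.016) = √1607.8 ≈ 40.10 mm.
Exact: f² + N·c·f − N·c·H = 0 ⇒ f = (−N·c + √((N·c)² + 4·N·c·H))/2 = (−0.208 + √6431.4)/2 ≈ 39.994 mm ≈ 40.0 mm.

40.0 mm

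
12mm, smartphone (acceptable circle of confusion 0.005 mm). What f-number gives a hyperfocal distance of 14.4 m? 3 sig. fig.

f/2.00

Rearrange H = f²/(N·c) + f for N: N = f² / ((H − f)·c).
N = 12² / ((14400 − 12) × 0.005) = 144 / 71.94 ≈ 2.00.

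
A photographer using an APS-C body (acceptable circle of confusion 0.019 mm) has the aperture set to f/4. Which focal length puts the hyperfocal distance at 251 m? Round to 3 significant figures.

From H = f²/(N·c) + f, with f ≪ H: f ≈ √(H·N·c) = √(251000 × 4 × 0.019) = √19076 ≈ 138.1 mm.
The +f correction barely moves this — solving exactly, f² + N·c·f − N·c·H = 0 ⇒ f = (−N·c + √((N·c)² + 4·N·c·H))/2 = (−0.076 + √76304)/2 ≈ 138.08 mm, so f ≈ 138 mm.

138 mm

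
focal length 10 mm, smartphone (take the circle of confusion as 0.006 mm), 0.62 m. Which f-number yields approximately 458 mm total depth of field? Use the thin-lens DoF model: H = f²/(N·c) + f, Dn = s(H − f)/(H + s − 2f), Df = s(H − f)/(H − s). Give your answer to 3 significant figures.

f/9

Write h = H − f = f²/(N·c). The thin-lens limits are Dn = s·h/(h + (s−f)) and Df = s·h/(h − (s−f)), so DoF = Df − Dn = 2·s·(s−f)·h / (h² − (s−f)²).
That is a quadratic in h: DoF·h² − 2·s·(s−f)·h − DoF·(s−f)² = 0 ⇒ h = (s−f)·(s + √(s² + DoF²)) / DoF = 610 × (620 + √(620² + 458²)) / 458 = 610 × (620 + 770.820) / 458 ≈ 1852.4 mm.
Then N = f²/(c·h) = 10² / (0.006 × 1852.4) = 100 / 11.114 ≈ 9.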